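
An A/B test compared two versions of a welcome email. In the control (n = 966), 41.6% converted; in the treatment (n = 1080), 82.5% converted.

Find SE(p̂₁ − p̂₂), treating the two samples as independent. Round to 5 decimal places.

The two standard errors are √(0.4160×0.5840/966) = 0.01586 and √(0.8250×0.1750/1080) = 0.01156.
Because the samples are independent, SE_diff = √(0.01586² + 0.01156²) = 0.01963.

0.01963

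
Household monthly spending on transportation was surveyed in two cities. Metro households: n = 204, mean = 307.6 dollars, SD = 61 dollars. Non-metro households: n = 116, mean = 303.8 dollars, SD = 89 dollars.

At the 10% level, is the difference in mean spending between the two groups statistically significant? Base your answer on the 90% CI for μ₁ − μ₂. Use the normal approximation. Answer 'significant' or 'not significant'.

SE₁ = s₁/√n₁ = 61/√204 = 4.2709; SE₂ = 89/√116 = 8.2634.
Independent samples, unequal variances: SE_diff = √(SE₁² + SE₂²) = √(18.24058681 + 68.28377956) = 9.3018.
z* = 1.645, so margin of error = 1.645 × 9.3018 = 15.3015.
Difference in means = 307.6 − 303.8 = 3.8000.
3.8000 ± 15.3015 → (-11.5015, 19.1015).
The interval (-11.5015, 19.1015) contains 0, so the difference is not significant.

not significant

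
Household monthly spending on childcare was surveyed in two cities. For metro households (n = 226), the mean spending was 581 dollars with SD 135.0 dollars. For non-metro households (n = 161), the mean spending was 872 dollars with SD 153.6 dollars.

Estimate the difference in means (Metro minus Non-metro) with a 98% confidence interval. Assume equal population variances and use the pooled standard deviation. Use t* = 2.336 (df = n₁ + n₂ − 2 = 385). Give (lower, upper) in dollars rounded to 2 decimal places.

Pooled variance s_p² = [225·135.0² + 160·153.6²] / (226+161−2) = 20455.8405, so s_p = 143.0239.
SE_diff = s_p·√(1/n₁ + 1/n₂) = 143.0239·√(1/226 + 1/161) = 14.7502.
t* = 2.336; margin = 2.336 × 14.7502 = 34.4565.
Difference = 581 − 872 = -291.0000.
-291.0000 ± 34.4565 → (-325.46, -256.54).

(-325.46, -256.54)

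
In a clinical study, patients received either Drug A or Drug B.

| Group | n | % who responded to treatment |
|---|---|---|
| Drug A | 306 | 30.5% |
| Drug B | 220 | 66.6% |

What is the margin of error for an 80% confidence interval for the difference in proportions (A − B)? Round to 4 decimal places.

0.0529

SE₁ = √(p̂₁(1−p̂₁)/n₁) = √(0.3050·0.6950/306) = 0.02632; SE₂ = √(0.6660·0.3340/220) = 0.03180.
Independent samples: SE of the difference = √(SE₁² + SE₂²) = √(0.0006927424 + 0.00101124) = 0.04128.
z* for 80% confidence is 1.282, so the margin of error is 1.282 × 0.04128 = 0.05292.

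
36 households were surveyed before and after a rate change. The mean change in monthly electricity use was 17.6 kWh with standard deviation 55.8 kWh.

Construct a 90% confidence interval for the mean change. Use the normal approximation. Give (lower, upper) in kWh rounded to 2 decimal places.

Paired design: SE = s_d/√n = 55.8/√36 = 9.3000.
z* = 1.645; margin of error = 1.645 × 9.3000 = 15.2985.
17.6 ± 15.2985 → (2.30, 32.90).

(2.30, 32.90)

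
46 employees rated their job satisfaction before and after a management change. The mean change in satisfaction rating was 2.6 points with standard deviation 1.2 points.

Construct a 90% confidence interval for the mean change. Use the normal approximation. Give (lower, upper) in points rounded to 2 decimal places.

Paired design: SE = s_d/√n = 1.2/√46 = 0.1769.
z* = 1.645; margin of error = 1.645 × 0.1769 = 0.2910.
2.6 ± 0.2910 → (2.31, 2.89).

(2.31, 2.89)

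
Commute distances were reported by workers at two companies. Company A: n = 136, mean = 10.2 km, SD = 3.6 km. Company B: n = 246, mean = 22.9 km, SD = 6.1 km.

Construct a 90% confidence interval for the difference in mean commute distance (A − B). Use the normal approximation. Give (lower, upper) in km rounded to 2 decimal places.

(-13.52, -11.88)

Per-group SEs: s₁/√n₁ = 3.6/√136 = 0.3087, s₂/√n₂ = 6.1/√246 = 0.3889.
Unpooled SE of the difference: √(0.09529569 + 0.15124321) = 0.4965.
Margin of error = z* · SE = 1.645 × 0.4965 = 0.8167.
x̄₁ − x̄₂ = 10.2 − 22.9 = -12.7000.
CI: -12.7000 ± 0.8167 = (-13.52, -11.88).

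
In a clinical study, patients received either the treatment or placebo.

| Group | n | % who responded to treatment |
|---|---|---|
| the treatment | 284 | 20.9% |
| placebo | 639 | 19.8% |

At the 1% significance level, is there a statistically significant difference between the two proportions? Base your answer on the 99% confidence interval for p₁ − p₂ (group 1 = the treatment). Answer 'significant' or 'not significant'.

The two standard errors are √(0.2090×0.7910/284) = 0.02413 and √(0.1980×0.8020/639) = 0.01576.
Because the samples are independent, SE_diff = √(0.02413² + 0.01576²) = 0.02882.
Using z* = 2.576 for 99%, ME = 2.576 × 0.02882 = 0.07424.
p̂₁ − p̂₂ = 0.0110; interval 0.0110 ± 0.07424 gives (-0.06324, 0.08524).
The interval (-0.06324, 0.08524) contains 0, so the difference is not significant.

not significant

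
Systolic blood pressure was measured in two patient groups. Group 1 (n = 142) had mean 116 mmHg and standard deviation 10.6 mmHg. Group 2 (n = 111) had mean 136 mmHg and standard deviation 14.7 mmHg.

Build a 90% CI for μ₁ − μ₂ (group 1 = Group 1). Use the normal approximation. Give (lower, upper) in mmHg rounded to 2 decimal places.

(-22.72, -17.28)

Per-group SEs: s₁/√n₁ = 10.6/√142 = 0.8895, s₂/√n₂ = 14.7/√111 = 1.3953.
Unpooled SE of the difference: √(0.79121025 + 1.94686209) = 1.6547.
Margin of error = z* · SE = 1.645 × 1.6547 = 2.7220.
x̄₁ − x̄₂ = 116 − 136 = -20.0000.
CI: -20.0000 ± 2.7220 = (-22.72, -17.28).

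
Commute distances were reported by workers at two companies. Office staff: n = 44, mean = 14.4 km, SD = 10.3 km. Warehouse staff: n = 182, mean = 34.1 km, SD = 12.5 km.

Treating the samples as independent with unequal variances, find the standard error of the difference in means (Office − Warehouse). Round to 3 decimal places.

1.808

Standard errors of each mean: 10.3/√44 = 1.5528 and 12.5/√182 = 0.9266.
SE(x̄₁ − x̄₂) = √(1.5528² + 0.9266²) = 1.8083 for independent samples with unequal variances.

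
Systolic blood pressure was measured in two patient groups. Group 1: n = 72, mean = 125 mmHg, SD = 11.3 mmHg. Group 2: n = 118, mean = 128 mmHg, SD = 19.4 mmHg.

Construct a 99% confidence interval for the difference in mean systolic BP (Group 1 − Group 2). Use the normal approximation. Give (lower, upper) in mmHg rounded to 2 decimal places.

Per-group SEs: s₁/√n₁ = 11.3/√72 = 1.3317, s₂/√n₂ = 19.4/√118 = 1.7859.
Unpooled SE of the difference: √(1.77342489 + 3.18943881) = 2.2277.
Margin of error = z* · SE = 2.576 × 2.2277 = 5.7386.
x̄₁ − x̄₂ = 125 − 128 = -3.0000.
CI: -3.0000 ± 5.7386 = (-8.74, 2.74).

(-8.74, 2.74)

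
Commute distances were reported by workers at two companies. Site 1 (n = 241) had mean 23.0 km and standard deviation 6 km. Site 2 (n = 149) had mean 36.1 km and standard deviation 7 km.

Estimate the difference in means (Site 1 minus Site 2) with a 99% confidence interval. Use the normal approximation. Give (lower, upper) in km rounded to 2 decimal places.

SE₁ = s₁/√n₁ = 6/√241 = 0.3865; SE₂ = 7/√149 = 0.5735.
Independent samples, unequal variances: SE_diff = √(SE₁² + SE₂²) = √(0.14938225 + 0.32890225) = 0.6916.
z* = 2.576, so margin of error = 2.576 × 0.6916 = 1.7816.
Difference in means = 23.0 − 36.1 = -13.1000.
-13.1000 ± 1.7816 → (-14.88, -11.32).

(-14.88, -11.32)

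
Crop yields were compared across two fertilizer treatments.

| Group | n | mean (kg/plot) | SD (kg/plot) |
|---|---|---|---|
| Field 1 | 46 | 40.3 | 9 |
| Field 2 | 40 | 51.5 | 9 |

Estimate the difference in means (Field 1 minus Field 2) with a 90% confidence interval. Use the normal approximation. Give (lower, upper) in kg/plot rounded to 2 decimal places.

(-14.40, -8.00)

SE₁ = s₁/√n₁ = 9/√46 = 1.3270; SE₂ = 9/√40 = 1.4230.
Independent samples, unequal variances: SE_diff = √(SE₁² + SE₂²) = √(1.760929 + 2.024929) = 1.9457.
z* = 1.645, so margin of error = 1.645 × 1.9457 = 3.2007.
Difference in means = 40.3 − 51.5 = -11.2000.
-11.2000 ± 3.2007 → (-14.40, -8.00).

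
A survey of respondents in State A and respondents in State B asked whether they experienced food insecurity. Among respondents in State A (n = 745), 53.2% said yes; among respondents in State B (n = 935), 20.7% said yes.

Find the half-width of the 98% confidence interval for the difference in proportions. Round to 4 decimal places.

0.0525

The two standard errors are √(0.5320×0.4680/745) = 0.01828 and √(0.2070×0.7930/935) = 0.01325.
Because the samples are independent, SE_diff = √(0.01828² + 0.01325²) = 0.02258.
Using z* = 2.326 for 98%, ME = 2.326 × 0.02258 = 0.05252.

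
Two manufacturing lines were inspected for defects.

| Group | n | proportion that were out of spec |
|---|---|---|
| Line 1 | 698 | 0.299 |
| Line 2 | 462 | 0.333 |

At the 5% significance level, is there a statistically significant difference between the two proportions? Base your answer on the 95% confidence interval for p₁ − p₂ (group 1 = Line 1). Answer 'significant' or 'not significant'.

Each SE is √(p̂(1−p̂)/n): √(0.2990·0.7010/698) = 0.01733 and √(0.3330·0.6670/462) = 0.02193.
SE(p̂₁ − p̂₂) = √(SE₁² + SE₂²) = √(0.0003003289 + 0.0004809249) = 0.02795, since the two samples are independent.
At 95% confidence z* = 1.960; margin = 1.960 × 0.02795 = 0.05478.
The difference is 0.2990 − 0.3330 = -0.0340, so the interval is -0.0340 ± 0.05478 = (-0.08878, 0.02078).
The interval (-0.08878, 0.02078) contains 0, so the difference is not significant.

not significant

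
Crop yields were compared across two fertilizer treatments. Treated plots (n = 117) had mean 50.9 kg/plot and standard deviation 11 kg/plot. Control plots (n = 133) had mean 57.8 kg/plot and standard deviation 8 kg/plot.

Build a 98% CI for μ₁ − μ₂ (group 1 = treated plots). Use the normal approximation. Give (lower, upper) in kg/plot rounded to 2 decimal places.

Per-group SEs: s₁/√n₁ = 11/√117 = 1.0170, s₂/√n₂ = 8/√133 = 0.6937.
Unpooled SE of the difference: √(1.034289 + 0.48121969) = 1.2311.
Margin of error = z* · SE = 2.326 × 1.2311 = 2.8635.
x̄₁ − x̄₂ = 50.9 − 57.8 = -6.9000.
CI: -6.9000 ± 2.8635 = (-9.76, -4.04).

(-9.76, -4.04)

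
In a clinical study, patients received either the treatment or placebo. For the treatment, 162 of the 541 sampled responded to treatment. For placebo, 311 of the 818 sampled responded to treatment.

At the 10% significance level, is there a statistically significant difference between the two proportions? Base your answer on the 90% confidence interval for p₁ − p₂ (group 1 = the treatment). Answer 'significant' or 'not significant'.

significant

Sample proportions: 162/541 = 0.2994, 311/818 = 0.3802.
Each SE is √(p̂(1−p̂)/n): √(0.2994·0.7006/541) = 0.01969 and √(0.3802·0.6198/818) = 0.01697.
SE(p̂₁ − p̂₂) = √(SE₁² + SE₂²) = √(0.0003876961 + 0.0002879809) = 0.02599, since the two samples are independent.
At 90% confidence z* = 1.645; margin = 1.645 × 0.02599 = 0.04275.
The difference is 0.2994 − 0.3802 = -0.0808, so the interval is -0.0808 ± 0.04275 = (-0.12355, -0.03805).
The interval (-0.12355, -0.03805) does not contain 0, so the difference is significant.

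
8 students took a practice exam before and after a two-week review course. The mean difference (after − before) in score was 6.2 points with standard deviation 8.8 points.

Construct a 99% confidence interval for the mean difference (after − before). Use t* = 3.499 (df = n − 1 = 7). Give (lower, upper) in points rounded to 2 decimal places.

Paired design: SE = s_d/√n = 8.8/√8 = 3.1113.
t* = 3.499; margin of error = 3.499 × 3.1113 = 10.8864.
6.2 ± 10.8864 → (-4.69, 17.09).

(-4.69, 17.09)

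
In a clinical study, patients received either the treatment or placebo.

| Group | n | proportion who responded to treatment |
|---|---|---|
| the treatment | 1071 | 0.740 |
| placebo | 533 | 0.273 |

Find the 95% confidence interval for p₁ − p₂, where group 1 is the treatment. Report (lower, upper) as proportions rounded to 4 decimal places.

(0.4209, 0.5131)

The two standard errors are √(0.7400×0.2600/1071) = 0.01340 and √(0.2730×0.7270/533) = 0.01930.
Because the samples are independent, SE_diff = √(0.01340² + 0.01930²) = 0.02350.
Using z* = 1.960 for 95%, ME = 1.960 × 0.02350 = 0.04606.
p̂₁ − p̂₂ = 0.4670; interval 0.4670 ± 0.04606 gives (0.4209, 0.5131).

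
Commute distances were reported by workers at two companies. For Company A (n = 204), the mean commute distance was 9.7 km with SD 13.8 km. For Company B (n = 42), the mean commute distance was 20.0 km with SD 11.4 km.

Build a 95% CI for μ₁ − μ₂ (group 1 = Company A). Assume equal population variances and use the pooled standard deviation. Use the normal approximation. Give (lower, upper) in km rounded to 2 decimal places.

(-14.76, -5.84)

Pooled variance s_p² = [203·13.8² + 41·11.4²] / (204+42−2) = 180.2774, so s_p = 13.4267.
SE_diff = s_p·√(1/n₁ + 1/n₂) = 13.4267·√(1/204 + 1/42) = 2.2751.
z* = 1.960; margin = 1.960 × 2.2751 = 4.4592.
Difference = 9.7 − 20.0 = -10.3000.
-10.3000 ± 4.4592 → (-14.76, -5.84).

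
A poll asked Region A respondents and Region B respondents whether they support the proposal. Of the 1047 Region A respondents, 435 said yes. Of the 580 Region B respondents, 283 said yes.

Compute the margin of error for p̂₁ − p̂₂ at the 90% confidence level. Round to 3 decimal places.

0.042

p̂₁ = 435/1047 = 0.4155 and p̂₂ = 283/580 = 0.4879.
SE₁ = √(p̂₁(1−p̂₁)/n₁) = √(0.4155·0.5845/1047) = 0.01523; SE₂ = √(0.4879·0.5121/580) = 0.02076.
Independent samples: SE of the difference = √(SE₁² + SE₂²) = √(0.0002319529 + 0.0004309776) = 0.02575.
z* for 90% confidence is 1.645, so the margin of error is 1.645 × 0.02575 = 0.04236.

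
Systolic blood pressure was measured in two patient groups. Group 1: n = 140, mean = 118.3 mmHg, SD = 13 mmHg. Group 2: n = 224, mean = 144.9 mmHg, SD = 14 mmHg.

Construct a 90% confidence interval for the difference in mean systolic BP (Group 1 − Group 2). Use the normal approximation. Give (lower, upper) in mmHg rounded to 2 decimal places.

(-28.97, -24.23)

SE₁ = s₁/√n₁ = 13/√140 = 1.0987; SE₂ = 14/√224 = 0.9354.
Independent samples, unequal variances: SE_diff = √(SE₁² + SE₂²) = √(1.20714169 + 0.87497316) = 1.4430.
z* = 1.645, so margin of error = 1.645 × 1.4430 = 2.3737.
Difference in means = 118.3 − 144.9 = -26.6000.
-26.6000 ± 2.3737 → (-28.97, -24.23).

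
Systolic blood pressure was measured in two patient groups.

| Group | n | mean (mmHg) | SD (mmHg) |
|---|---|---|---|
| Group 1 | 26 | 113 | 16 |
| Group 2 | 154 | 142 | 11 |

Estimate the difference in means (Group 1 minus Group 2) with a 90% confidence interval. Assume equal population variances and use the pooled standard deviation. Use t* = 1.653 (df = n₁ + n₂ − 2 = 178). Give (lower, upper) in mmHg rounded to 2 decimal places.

(-33.15, -24.85)

Pooled variance s_p² = [25·16² + 153·11²] / (26+154−2) = 139.9607, so s_p = 11.8305.
SE_diff = s_p·√(1/n₁ + 1/n₂) = 11.8305·√(1/26 + 1/154) = 2.5084.
t* = 1.653; margin = 1.653 × 2.5084 = 4.1464.
Difference = 113 − 142 = -29.0000.
-29.0000 ± 4.1464 → (-33.15, -24.85).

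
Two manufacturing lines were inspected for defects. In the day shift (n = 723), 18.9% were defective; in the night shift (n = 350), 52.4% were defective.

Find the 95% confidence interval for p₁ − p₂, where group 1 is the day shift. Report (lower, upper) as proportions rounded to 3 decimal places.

SE₁ = √(p̂₁(1−p̂₁)/n₁) = √(0.1890·0.8110/723) = 0.01456; SE₂ = √(0.5240·0.4760/350) = 0.02670.
Independent samples: SE of the difference = √(SE₁² + SE₂²) = √(0.0002119936 + 0.00071289) = 0.03041.
z* for 95% confidence is 1.960, so the margin of error is 1.960 × 0.03041 = 0.05960.
Point estimate p̂₁ − p̂₂ = 0.1890 − 0.5240 = -0.3350.
-0.3350 ± 0.05960 → (-0.395, -0.275).

(-0.395, -0.275)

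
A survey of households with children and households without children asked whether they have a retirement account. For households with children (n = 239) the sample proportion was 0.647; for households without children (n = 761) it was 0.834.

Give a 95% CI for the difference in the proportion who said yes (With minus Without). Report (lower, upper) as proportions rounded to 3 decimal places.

SE₁ = √(p̂₁(1−p̂₁)/n₁) = √(0.6470·0.3530/239) = 0.03091; SE₂ = √(0.8340·0.1660/761) = 0.01349.
Independent samples: SE of the difference = √(SE₁² + SE₂²) = √(0.0009554281 + 0.0001819801) = 0.03373.
z* for 95% confidence is 1.960, so the margin of error is 1.960 × 0.03373 = 0.06611.
Point estimate p̂₁ − p̂₂ = 0.6470 − 0.8340 = -0.1870.
-0.1870 ± 0.06611 → (-0.253, -0.121).

(-0.253, -0.121)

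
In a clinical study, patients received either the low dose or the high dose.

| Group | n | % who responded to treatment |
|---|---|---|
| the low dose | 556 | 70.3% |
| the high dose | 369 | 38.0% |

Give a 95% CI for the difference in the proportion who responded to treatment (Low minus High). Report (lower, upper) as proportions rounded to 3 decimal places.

(0.261, 0.385)

SE₁ = √(p̂₁(1−p̂₁)/n₁) = √(0.7030·0.2970/556) = 0.01938; SE₂ = √(0.3800·0.6200/369) = 0.02527.
Independent samples: SE of the difference = √(SE₁² + SE₂²) = √(0.0003755844 + 0.0006385729) = 0.03185.
z* for 95% confidence is 1.960, so the margin of error is 1.960 × 0.03185 = 0.06243.
Point estimate p̂₁ − p̂₂ = 0.7030 − 0.3800 = 0.3230.
0.3230 ± 0.06243 → (0.261, 0.385).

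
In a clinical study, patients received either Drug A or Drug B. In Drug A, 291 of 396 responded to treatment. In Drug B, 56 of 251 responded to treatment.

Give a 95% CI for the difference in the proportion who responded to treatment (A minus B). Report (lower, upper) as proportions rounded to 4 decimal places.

Sample proportions: 291/396 = 0.7348, 56/251 = 0.2231.
Each SE is √(p̂(1−p̂)/n): √(0.7348·0.2652/396) = 0.02218 and √(0.2231·0.7769/251) = 0.02628.
SE(p̂₁ − p̂₂) = √(SE₁² + SE₂²) = √(0.0004919524 + 0.0006906384) = 0.03439, since the two samples are independent.
At 95% confidence z* = 1.960; margin = 1.960 × 0.03439 = 0.06740.
The difference is 0.7348 − 0.2231 = 0.5117, so the interval is 0.5117 ± 0.06740 = (0.4443, 0.5791).

(0.4443, 0.5791)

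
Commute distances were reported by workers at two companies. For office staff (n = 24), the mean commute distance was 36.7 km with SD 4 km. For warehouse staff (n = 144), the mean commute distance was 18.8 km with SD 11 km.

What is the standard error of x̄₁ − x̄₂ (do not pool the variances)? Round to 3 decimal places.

1.228

SE₁ = s₁/√n₁ = 4/√24 = 0.8165; SE₂ = 11/√144 = 0.9167.
Independent samples, unequal variances: SE_diff = √(SE₁² + SE₂²) = √(0.66667225 + 0.84033889) = 1.2276.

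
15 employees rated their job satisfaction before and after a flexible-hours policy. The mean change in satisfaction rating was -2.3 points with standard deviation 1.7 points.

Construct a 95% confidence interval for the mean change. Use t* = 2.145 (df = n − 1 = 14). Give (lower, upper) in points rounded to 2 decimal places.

Paired design: SE = s_d/√n = 1.7/√15 = 0.4389.
t* = 2.145; margin of error = 2.145 × 0.4389 = 0.9414.
-2.3 ± 0.9414 → (-3.24, -1.36).

(-3.24, -1.36)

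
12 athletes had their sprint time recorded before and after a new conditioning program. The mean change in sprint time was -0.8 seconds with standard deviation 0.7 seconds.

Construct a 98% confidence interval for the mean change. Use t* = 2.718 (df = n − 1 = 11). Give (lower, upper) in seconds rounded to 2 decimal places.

This is a matched-pairs design, so SE = s_d/√n = 0.7/√12 = 0.2021.
Margin = 2.718 × 0.2021 = 0.5493; the interval is -0.8 ± 0.5493 = (-1.35, -0.25).

(-1.35, -0.25)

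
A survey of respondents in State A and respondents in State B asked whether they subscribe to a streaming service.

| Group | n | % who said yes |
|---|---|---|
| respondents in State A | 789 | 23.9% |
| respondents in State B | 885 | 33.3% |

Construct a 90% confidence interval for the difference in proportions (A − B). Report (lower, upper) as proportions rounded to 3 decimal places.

The two standard errors are √(0.2390×0.7610/789) = 0.01518 and √(0.3330×0.6670/885) = 0.01584.
Because the samples are independent, SE_diff = √(0.01518² + 0.01584²) = 0.02194.
Using z* = 1.645 for 90%, ME = 1.645 × 0.02194 = 0.03609.
p̂₁ − p̂₂ = -0.0940; interval -0.0940 ± 0.03609 gives (-0.130, -0.058).

(-0.130, -0.058)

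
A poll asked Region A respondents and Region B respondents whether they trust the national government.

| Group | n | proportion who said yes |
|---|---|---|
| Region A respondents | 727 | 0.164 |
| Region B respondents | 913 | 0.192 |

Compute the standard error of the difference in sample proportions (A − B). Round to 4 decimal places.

0.0189

Each SE is √(p̂(1−p̂)/n): √(0.1640·0.8360/727) = 0.01373 and √(0.1920·0.8080/913) = 0.01304.
SE(p̂₁ − p̂₂) = √(SE₁² + SE₂²) = √(0.0001885129 + 0.0001700416) = 0.01894, since the two samples are independent.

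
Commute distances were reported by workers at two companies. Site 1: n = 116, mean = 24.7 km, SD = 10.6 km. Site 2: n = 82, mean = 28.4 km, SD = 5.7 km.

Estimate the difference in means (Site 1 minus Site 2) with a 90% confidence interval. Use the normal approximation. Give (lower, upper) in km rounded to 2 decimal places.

(-5.62, -1.78)

SE₁ = s₁/√n₁ = 10.6/√116 = 0.9842; SE₂ = 5.7/√82 = 0.6295.
Independent samples, unequal variances: SE_diff = √(SE₁² + SE₂²) = √(0.96864964 + 0.39627025) = 1.1683.
z* = 1.645, so margin of error = 1.645 × 1.1683 = 1.9219.
Difference in means = 24.7 − 28.4 = -3.7000.
-3.7000 ± 1.9219 → (-5.62, -1.78).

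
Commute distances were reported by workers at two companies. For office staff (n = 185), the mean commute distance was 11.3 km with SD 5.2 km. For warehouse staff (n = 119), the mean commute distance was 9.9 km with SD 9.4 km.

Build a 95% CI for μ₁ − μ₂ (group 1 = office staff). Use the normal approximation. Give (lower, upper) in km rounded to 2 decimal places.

Per-group SEs: s₁/√n₁ = 5.2/√185 = 0.3823, s₂/√n₂ = 9.4/√119 = 0.8617.
Unpooled SE of the difference: √(0.14615329 + 0.74252689) = 0.9427.
Margin of error = z* · SE = 1.960 × 0.9427 = 1.8477.
x̄₁ − x̄₂ = 11.3 − 9.9 = 1.4000.
CI: 1.4000 ± 1.8477 = (-0.45, 3.25).

(-0.45, 3.25)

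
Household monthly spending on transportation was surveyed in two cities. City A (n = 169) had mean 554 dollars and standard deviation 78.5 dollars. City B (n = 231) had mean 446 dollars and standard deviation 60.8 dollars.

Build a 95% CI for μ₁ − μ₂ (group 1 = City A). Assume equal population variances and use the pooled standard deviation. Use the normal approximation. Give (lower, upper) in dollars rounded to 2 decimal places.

(94.34, 121.66)

Pooled variance s_p² = [168·78.5² + 230·60.8²] / (169+231−2) = 4737.4000, so s_p = 68.8288.
SE_diff = s_p·√(1/n₁ + 1/n₂) = 68.8288·√(1/169 + 1/231) = 6.9671.
z* = 1.960; margin = 1.960 × 6.9671 = 13.6555.
Difference = 554 − 446 = 108.0000.
108.0000 ± 13.6555 → (94.34, 121.66).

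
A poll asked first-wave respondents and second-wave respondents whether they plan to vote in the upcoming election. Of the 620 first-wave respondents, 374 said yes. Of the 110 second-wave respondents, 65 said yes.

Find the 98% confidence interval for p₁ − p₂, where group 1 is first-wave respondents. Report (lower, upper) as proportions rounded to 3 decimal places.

Sample proportions: 374/620 = 0.6032, 65/110 = 0.5909.
Each SE is √(p̂(1−p̂)/n): √(0.6032·0.3968/620) = 0.01965 and √(0.5909·0.4091/110) = 0.04688.
SE(p̂₁ − p̂₂) = √(SE₁² + SE₂²) = √(0.0003861225 + 0.0021977344) = 0.05083, since the two samples are independent.
At 98% confidence z* = 2.326; margin = 2.326 × 0.05083 = 0.11823.
The difference is 0.6032 − 0.5909 = 0.0123, so the interval is 0.0123 ± 0.11823 = (-0.106, 0.131).

(-0.106, 0.131)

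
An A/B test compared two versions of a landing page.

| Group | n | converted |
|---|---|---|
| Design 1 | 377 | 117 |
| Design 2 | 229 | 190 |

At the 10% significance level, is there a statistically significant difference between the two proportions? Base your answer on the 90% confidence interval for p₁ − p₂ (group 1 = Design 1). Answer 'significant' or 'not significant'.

Sample proportions: 117/377 = 0.3103, 190/229 = 0.8297.
Each SE is √(p̂(1−p̂)/n): √(0.3103·0.6897/377) = 0.02383 and √(0.8297·0.1703/229) = 0.02484.
SE(p̂₁ − p̂₂) = √(SE₁² + SE₂²) = √(0.0005678689 + 0.0006170256) = 0.03442, since the two samples are independent.
At 90% confidence z* = 1.645; margin = 1.645 × 0.03442 = 0.05662.
The difference is 0.3103 − 0.8297 = -0.5194, so the interval is -0.5194 ± 0.05662 = (-0.57602, -0.46278).
The interval (-0.57602, -0.46278) does not contain 0, so the difference is significant.

significant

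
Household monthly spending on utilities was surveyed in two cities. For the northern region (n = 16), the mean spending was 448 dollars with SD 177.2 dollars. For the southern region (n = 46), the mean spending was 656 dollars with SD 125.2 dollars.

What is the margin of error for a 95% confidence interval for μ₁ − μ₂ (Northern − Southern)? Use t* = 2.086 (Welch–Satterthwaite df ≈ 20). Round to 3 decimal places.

SE₁ = s₁/√n₁ = 177.2/√16 = 44.3000; SE₂ = 125.2/√46 = 18.4597.
Independent samples, unequal variances: SE_diff = √(SE₁² + SE₂²) = √(1962.49 + 340.76052409) = 47.9922.
t* = 2.086, so margin of error = 2.086 × 47.9922 = 100.1117.

100.112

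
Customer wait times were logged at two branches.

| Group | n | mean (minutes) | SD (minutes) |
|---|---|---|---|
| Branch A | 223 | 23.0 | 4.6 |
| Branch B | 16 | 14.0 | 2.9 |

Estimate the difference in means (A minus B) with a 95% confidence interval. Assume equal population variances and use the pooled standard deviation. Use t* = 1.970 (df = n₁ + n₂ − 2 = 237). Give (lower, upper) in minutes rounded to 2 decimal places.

(6.70, 11.30)

Pooled variance s_p² = [222·4.6² + 15·2.9²] / (223+16−2) = 20.3530, so s_p = 4.5114.
SE_diff = s_p·√(1/n₁ + 1/n₂) = 4.5114·√(1/223 + 1/16) = 1.1676.
t* = 1.970; margin = 1.970 × 1.1676 = 2.3002.
Difference = 23.0 − 14.0 = 9.0000.
9.0000 ± 2.3002 → (6.70, 11.30).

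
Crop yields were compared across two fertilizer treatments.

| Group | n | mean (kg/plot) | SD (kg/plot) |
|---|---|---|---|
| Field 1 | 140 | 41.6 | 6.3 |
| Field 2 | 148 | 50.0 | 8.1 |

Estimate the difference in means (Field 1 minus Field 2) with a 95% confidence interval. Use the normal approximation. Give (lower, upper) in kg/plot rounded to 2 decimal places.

Standard errors of each mean: 6.3/√140 = 0.5324 and 8.1/√148 = 0.6658.
SE(x̄₁ − x̄₂) = √(0.5324² + 0.6658²) = 0.8525 for independent samples with unequal variances.
With z* = 1.960, the margin is 1.960 × 0.8525 = 1.6709.
x̄₁ − x̄₂ = 41.6 − 50.0 = -8.4000; the interval is -8.4000 ± 1.6709 = (-10.07, -6.73).

(-10.07, -6.73)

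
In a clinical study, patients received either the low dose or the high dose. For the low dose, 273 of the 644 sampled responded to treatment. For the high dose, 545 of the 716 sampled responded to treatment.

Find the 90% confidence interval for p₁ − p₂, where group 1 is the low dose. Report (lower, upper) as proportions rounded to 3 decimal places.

First, p̂₁ = 273/644 = 0.4239; p̂₂ = 545/716 = 0.7612.
The two standard errors are √(0.4239×0.5761/644) = 0.01947 and √(0.7612×0.2388/716) = 0.01593.
Because the samples are independent, SE_diff = √(0.01947² + 0.01593²) = 0.02516.
Using z* = 1.645 for 90%, ME = 1.645 × 0.02516 = 0.04139.
p̂₁ − p̂₂ = -0.3373; interval -0.3373 ± 0.04139 gives (-0.379, -0.296).

(-0.379, -0.296)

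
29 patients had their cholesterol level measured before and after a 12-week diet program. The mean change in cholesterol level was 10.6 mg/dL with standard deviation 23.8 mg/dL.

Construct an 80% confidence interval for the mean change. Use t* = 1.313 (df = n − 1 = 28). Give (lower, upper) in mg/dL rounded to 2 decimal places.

(4.80, 16.40)

This is a matched-pairs design, so SE = s_d/√n = 23.8/√29 = 4.4195.
Margin = 1.313 × 4.4195 = 5.8028; the interval is 10.6 ± 5.8028 = (4.80, 16.40).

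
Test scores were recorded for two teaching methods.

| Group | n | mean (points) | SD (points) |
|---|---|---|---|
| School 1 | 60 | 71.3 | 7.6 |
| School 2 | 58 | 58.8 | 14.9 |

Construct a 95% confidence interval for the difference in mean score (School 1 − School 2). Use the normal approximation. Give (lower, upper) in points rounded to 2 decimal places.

SE₁ = s₁/√n₁ = 7.6/√60 = 0.9812; SE₂ = 14.9/√58 = 1.9565.
Independent samples, unequal variances: SE_diff = √(SE₁² + SE₂²) = √(0.96275344 + 3.82789225) = 2.1888.
z* = 1.960, so margin of error = 1.960 × 2.1888 = 4.2900.
Difference in means = 71.3 − 58.8 = 12.5000.
12.5000 ± 4.2900 → (8.21, 16.79).

(8.21, 16.79)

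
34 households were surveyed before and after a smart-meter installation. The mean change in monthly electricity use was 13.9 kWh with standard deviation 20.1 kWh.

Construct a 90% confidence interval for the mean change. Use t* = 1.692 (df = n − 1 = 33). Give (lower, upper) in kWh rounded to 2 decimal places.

Paired design: SE = s_d/√n = 20.1/√34 = 3.4471.
t* = 1.692; margin of error = 1.692 × 3.4471 = 5.8325.
13.9 ± 5.8325 → (8.07, 19.73).

(8.07, 19.73)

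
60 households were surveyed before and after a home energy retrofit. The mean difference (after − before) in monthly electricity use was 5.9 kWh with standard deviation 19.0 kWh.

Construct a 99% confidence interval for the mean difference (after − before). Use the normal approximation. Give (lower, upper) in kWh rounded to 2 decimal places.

Paired design: SE = s_d/√n = 19.0/√60 = 2.4529.
z* = 2.576; margin of error = 2.576 × 2.4529 = 6.3187.
5.9 ± 6.3187 → (-0.42, 12.22).

(-0.42, 12.22)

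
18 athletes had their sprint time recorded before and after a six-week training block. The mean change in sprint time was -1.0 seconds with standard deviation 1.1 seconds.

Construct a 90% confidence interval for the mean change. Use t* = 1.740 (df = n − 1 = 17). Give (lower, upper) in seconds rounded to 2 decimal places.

(-1.45, -0.55)

Paired design: SE = s_d/√n = 1.1/√18 = 0.2593.
t* = 1.740; margin of error = 1.740 × 0.2593 = 0.4512.
-1.0 ± 0.4512 → (-1.45, -0.55).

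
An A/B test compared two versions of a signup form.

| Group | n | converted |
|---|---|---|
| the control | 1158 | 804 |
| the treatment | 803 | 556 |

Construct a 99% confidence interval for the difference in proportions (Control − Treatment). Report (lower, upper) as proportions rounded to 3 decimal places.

p̂₁ = 804/1158 = 0.6943 and p̂₂ = 556/803 = 0.6924.
SE₁ = √(p̂₁(1−p̂₁)/n₁) = √(0.6943·0.3057/1158) = 0.01354; SE₂ = √(0.6924·0.3076/803) = 0.01629.
Independent samples: SE of the difference = √(SE₁² + SE₂²) = √(0.0001833316 + 0.0002653641) = 0.02118.
z* for 99% confidence is 2.576, so the margin of error is 2.576 × 0.02118 = 0.05456.
Point estimate p̂₁ − p̂₂ = 0.6943 − 0.6924 = 0.0019.
0.0019 ± 0.05456 → (-0.053, 0.056).

(-0.053, 0.056)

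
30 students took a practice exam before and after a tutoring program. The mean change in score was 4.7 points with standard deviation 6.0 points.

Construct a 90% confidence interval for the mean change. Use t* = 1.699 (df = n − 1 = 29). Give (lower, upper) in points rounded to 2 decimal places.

(2.84, 6.56)

This is a matched-pairs design, so SE = s_d/√n = 6.0/√30 = 1.0954.
Margin = 1.699 × 1.0954 = 1.8611; the interval is 4.7 ± 1.8611 = (2.84, 6.56).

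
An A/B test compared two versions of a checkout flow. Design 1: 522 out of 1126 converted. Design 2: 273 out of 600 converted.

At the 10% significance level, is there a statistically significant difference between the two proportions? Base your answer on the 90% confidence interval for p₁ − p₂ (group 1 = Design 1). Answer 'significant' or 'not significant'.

not significant

p̂₁ = 522/1126 = 0.4636 and p̂₂ = 273/600 = 0.4550.
SE₁ = √(p̂₁(1−p̂₁)/n₁) = √(0.4636·0.5364/1126) = 0.01486; SE₂ = √(0.4550·0.5450/600) = 0.02033.
Independent samples: SE of the difference = √(SE₁² + SE₂²) = √(0.0002208196 + 0.0004133089) = 0.02518.
z* for 90% confidence is 1.645, so the margin of error is 1.645 × 0.02518 = 0.04142.
Point estimate p̂₁ − p̂₂ = 0.4636 − 0.4550 = 0.0086.
0.0086 ± 0.04142 → (-0.03282, 0.05002).
The interval (-0.03282, 0.05002) contains 0, so the difference is not significant.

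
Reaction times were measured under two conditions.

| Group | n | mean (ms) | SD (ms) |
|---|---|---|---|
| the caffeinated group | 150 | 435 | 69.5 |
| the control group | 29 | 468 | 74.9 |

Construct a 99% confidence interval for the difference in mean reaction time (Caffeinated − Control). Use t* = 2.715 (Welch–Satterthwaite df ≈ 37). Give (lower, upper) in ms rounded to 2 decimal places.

SE₁ = s₁/√n₁ = 69.5/√150 = 5.6747; SE₂ = 74.9/√29 = 13.9086.
Independent samples, unequal variances: SE_diff = √(SE₁² + SE₂²) = √(32.20222009 + 193.44915396) = 15.0217.
t* = 2.715, so margin of error = 2.715 × 15.0217 = 40.7839.
Difference in means = 435 − 468 = -33.0000.
-33.0000 ± 40.7839 → (-73.78, 7.78).

(-73.78, 7.78)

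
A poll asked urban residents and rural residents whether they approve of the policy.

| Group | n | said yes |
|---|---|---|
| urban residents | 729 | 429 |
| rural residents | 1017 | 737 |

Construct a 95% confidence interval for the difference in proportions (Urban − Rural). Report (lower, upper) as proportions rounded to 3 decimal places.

Sample proportions: 429/729 = 0.5885, 737/1017 = 0.7247.
Each SE is √(p̂(1−p̂)/n): √(0.5885·0.4115/729) = 0.01823 and √(0.7247·0.2753/1017) = 0.01401.
SE(p̂₁ − p̂₂) = √(SE₁² + SE₂²) = √(0.0003323329 + 0.0001962801) = 0.02299, since the two samples are independent.
At 95% confidence z* = 1.960; margin = 1.960 × 0.02299 = 0.04506.
The difference is 0.5885 − 0.7247 = -0.1362, so the interval is -0.1362 ± 0.04506 = (-0.181, -0.091).

(-0.181, -0.091)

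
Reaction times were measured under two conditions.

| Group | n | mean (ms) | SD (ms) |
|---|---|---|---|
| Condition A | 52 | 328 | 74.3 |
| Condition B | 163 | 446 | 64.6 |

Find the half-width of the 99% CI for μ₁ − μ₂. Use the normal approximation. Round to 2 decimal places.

Per-group SEs: s₁/√n₁ = 74.3/√52 = 10.3036, s₂/√n₂ = 64.6/√163 = 5.0599.
Unpooled SE of the difference: √(106.16417296 + 25.60258801) = 11.4790.
Margin of error = z* · SE = 2.576 × 11.4790 = 29.5699.

29.57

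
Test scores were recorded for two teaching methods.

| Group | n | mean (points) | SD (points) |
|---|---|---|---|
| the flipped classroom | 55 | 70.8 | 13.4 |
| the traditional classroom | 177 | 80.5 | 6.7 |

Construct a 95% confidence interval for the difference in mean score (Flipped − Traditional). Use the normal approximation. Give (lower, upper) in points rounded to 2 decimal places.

(-13.38, -6.02)

SE₁ = s₁/√n₁ = 13.4/√55 = 1.8069; SE₂ = 6.7/√177 = 0.5036.
Independent samples, unequal variances: SE_diff = √(SE₁² + SE₂²) = √(3.26488761 + 0.25361296) = 1.8758.
z* = 1.960, so margin of error = 1.960 × 1.8758 = 3.6766.
Difference in means = 70.8 − 80.5 = -9.7000.
-9.7000 ± 3.6766 → (-13.38, -6.02).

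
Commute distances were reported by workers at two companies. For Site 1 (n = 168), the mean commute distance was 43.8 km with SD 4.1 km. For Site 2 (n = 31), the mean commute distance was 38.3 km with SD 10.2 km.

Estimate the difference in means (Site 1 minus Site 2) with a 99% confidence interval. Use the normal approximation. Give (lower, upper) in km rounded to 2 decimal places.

Per-group SEs: s₁/√n₁ = 4.1/√168 = 0.3163, s₂/√n₂ = 10.2/√31 = 1.8320.
Unpooled SE of the difference: √(0.10004569 + 3.356224) = 1.8591.
Margin of error = z* · SE = 2.576 × 1.8591 = 4.7890.
x̄₁ − x̄₂ = 43.8 − 38.3 = 5.5000.
CI: 5.5000 ± 4.7890 = (0.71, 10.29).

(0.71, 10.29)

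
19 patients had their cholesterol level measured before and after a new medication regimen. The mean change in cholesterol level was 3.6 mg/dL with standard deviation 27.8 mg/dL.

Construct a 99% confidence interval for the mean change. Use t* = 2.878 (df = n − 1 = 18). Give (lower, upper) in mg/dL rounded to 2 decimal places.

Paired design: SE = s_d/√n = 27.8/√19 = 6.3778.
t* = 2.878; margin of error = 2.878 × 6.3778 = 18.3553.
3.6 ± 18.3553 → (-14.76, 21.96).

(-14.76, 21.96)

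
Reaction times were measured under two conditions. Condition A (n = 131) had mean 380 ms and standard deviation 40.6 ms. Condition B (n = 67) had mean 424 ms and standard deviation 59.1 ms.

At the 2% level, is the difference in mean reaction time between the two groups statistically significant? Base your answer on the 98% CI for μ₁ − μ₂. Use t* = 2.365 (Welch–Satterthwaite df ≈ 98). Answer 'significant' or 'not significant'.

Per-group SEs: s₁/√n₁ = 40.6/√131 = 3.5472, s₂/√n₂ = 59.1/√67 = 7.2202.
Unpooled SE of the difference: √(12.58262784 + 52.13128804) = 8.0445.
Margin of error = t* · SE = 2.365 × 8.0445 = 19.0252.
x̄₁ − x̄₂ = 380 − 424 = -44.0000.
CI: -44.0000 ± 19.0252 = (-63.0252, -24.9748).
The interval (-63.0252, -24.9748) does not contain 0, so the difference is significant.

significant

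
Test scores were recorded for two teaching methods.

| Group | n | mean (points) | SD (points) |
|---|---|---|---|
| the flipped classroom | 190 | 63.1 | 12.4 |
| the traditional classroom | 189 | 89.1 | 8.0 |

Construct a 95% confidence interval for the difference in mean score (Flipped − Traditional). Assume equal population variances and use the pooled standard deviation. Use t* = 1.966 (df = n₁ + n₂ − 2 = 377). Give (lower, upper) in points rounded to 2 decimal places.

Pooled variance s_p² = [189·12.4² + 188·8.0²] / (190+189−2) = 108.9990, so s_p = 10.4403.
SE_diff = s_p·√(1/n₁ + 1/n₂) = 10.4403·√(1/190 + 1/189) = 1.0726.
t* = 1.966; margin = 1.966 × 1.0726 = 2.1087.
Difference = 63.1 − 89.1 = -26.0000.
-26.0000 ± 2.1087 → (-28.11, -23.89).

(-28.11, -23.89)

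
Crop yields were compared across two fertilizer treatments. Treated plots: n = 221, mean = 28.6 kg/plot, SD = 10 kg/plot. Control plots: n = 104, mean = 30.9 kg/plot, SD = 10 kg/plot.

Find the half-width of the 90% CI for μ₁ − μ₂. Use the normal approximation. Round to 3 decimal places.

SE₁ = s₁/√n₁ = 10/√221 = 0.6727; SE₂ = 10/√104 = 0.9806.
Independent samples, unequal variances: SE_diff = √(SE₁² + SE₂²) = √(0.45252529 + 0.96157636) = 1.1892.
z* = 1.645, so margin of error = 1.645 × 1.1892 = 1.9562.

1.956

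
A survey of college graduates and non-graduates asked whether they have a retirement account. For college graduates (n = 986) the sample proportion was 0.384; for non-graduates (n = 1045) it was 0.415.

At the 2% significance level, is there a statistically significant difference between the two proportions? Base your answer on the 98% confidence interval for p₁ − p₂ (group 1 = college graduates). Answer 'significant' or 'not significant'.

SE₁ = √(p̂₁(1−p̂₁)/n₁) = √(0.3840·0.6160/986) = 0.01549; SE₂ = √(0.4150·0.5850/1045) = 0.01524.
Independent samples: SE of the difference = √(SE₁² + SE₂²) = √(0.0002399401 + 0.0002322576) = 0.02173.
z* for 98% confidence is 2.326, so the margin of error is 2.326 × 0.02173 = 0.05054.
Point estimate p̂₁ − p̂₂ = 0.3840 − 0.4150 = -0.0310.
-0.0310 ± 0.05054 → (-0.08154, 0.01954).
The interval (-0.08154, 0.01954) contains 0, so the difference is not significant.

not significant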